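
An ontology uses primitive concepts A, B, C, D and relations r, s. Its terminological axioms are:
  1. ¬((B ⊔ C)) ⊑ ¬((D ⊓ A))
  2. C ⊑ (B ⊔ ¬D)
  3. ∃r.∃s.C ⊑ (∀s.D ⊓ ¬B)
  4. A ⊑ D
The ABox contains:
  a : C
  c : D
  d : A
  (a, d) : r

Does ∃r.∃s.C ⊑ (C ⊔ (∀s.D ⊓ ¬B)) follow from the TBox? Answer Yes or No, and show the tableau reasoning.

1. ∃r.∃s.C ⊑ (C ⊔ (∀s.D ⊓ ¬B))  ⇔  (∃r.∃s.C ⊓ (¬C ⊓ (∃s.¬D ⊔ B))) unsat w.r.t. T
   all branches close; clash {B, ¬B} at x₀
2. Hence ∃r.∃s.C ⊑ (C ⊔ (∀s.D ⊓ ¬B)): entailed.

Yes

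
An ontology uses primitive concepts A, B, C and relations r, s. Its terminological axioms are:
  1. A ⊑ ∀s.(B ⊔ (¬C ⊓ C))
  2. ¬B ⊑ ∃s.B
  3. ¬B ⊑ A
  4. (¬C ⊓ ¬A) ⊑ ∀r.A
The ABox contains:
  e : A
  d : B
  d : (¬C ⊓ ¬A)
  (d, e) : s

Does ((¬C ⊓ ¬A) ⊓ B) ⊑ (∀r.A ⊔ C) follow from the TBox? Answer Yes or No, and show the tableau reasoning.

Yes

1. ((¬C ⊓ ¬A) ⊓ B) ⊑ (∀r.A ⊔ C)  ⇔  (((¬C ⊓ ¬A) ⊓ B) ⊓ (∃r.¬A ⊓ ¬C)) unsat w.r.t. T
   all branches close; clash {A, ¬A} at an ∃-successor
2. Hence ((¬C ⊓ ¬A) ⊓ B) ⊑ (∀r.A ⊔ C): entailed.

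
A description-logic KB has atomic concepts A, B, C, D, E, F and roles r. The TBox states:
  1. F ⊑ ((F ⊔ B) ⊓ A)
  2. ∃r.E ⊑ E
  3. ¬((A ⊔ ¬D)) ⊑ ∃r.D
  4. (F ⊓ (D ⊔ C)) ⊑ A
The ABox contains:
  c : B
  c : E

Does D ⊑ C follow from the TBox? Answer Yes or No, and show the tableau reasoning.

1. D ⊑ C  ⇔  (D ⊓ ¬C) unsat w.r.t. T
   open: L(x₀) ⊇ {A, D, ¬C, ¬F, ∀r.¬E}
2. Hence D ⊑ C: not entailed.

No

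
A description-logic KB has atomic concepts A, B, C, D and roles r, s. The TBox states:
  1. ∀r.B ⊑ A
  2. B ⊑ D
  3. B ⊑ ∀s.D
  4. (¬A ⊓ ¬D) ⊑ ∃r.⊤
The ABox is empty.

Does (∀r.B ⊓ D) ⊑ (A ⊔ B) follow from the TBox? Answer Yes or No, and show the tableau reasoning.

1. (∀r.B ⊓ D) ⊑ (A ⊔ B)  ⇔  ((∀r.B ⊓ D) ⊓ (¬A ⊓ ¬B)) unsat w.r.t. T
   all branches close; clash {A, ¬A} at x₀
2. Hence (∀r.B ⊓ D) ⊑ (A ⊔ B): entailed.

Yes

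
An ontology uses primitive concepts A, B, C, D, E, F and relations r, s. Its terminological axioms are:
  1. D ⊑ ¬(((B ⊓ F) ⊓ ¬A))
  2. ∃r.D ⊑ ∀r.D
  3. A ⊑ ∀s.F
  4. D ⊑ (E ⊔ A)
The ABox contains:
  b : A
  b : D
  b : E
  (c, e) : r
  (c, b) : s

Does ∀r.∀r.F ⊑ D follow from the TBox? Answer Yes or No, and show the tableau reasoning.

No

1. ∀r.∀r.F ⊑ D  ⇔  (∀r.∀r.F ⊓ ¬D) unsat w.r.t. T
   open: L(x₀) ⊇ {¬A, ¬D, ∀r.¬D, ∀r.∀r.F}
2. Hence ∀r.∀r.F ⊑ D: not entailed.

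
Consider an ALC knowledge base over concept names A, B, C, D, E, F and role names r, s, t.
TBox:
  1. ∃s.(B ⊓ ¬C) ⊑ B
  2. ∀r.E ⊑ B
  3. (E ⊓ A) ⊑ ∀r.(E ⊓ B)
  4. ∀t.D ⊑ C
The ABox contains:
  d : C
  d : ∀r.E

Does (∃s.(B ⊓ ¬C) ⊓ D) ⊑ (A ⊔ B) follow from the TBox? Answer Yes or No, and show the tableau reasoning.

Yes

1. (∃s.(B ⊓ ¬C) ⊓ D) ⊑ (A ⊔ B)  ⇔  ((∃s.(B ⊓ ¬C) ⊓ D) ⊓ (¬A ⊓ ¬B)) unsat w.r.t. T
   all branches close; clash {B, ¬B} at x₀
2. Hence (∃s.(B ⊓ ¬C) ⊓ D) ⊑ (A ⊔ B): entailed.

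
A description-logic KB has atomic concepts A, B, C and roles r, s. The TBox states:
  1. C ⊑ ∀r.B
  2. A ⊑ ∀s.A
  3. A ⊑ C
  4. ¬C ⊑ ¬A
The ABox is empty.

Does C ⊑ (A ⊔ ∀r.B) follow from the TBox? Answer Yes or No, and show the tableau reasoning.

Yes

1. C ⊑ (A ⊔ ∀r.B)  ⇔  (C ⊓ (¬A ⊓ ∃r.¬B)) unsat w.r.t. T
   all branches close; clash {B, ¬B} at an ∃-successor
2. Hence C ⊑ (A ⊔ ∀r.B): entailed.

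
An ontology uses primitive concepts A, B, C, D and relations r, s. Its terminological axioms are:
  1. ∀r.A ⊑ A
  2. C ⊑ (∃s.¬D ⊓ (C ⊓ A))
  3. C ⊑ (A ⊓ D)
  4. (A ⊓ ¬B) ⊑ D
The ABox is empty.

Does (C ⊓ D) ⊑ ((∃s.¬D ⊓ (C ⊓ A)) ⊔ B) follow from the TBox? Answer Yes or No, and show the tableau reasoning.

1. (C ⊓ D) ⊑ ((∃s.¬D ⊓ (C ⊓ A)) ⊔ B)  ⇔  ((C ⊓ D) ⊓ ((∀s.D ⊔ (¬C ⊔ ¬A)) ⊓ ¬B)) unsat w.r.t. T
   all branches close; clash {A, ¬A} at x₀
2. Hence (C ⊓ D) ⊑ ((∃s.¬D ⊓ (C ⊓ A)) ⊔ B): entailed.

Yes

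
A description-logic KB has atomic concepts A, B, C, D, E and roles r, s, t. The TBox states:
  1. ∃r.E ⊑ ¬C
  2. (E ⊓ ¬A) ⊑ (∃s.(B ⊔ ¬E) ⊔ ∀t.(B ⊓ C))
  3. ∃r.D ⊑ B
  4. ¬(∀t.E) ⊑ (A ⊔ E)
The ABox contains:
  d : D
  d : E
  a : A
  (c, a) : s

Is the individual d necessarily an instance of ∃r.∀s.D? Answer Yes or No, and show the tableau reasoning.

1. d : ∃r.∀s.D?  L(d) = {D, E} ∪ {∀r.∃s.¬D}
   open: L(d) ⊇ {A, D, E, ∀r.¬D, ∀r.¬E, …} — d ∉ ∃r.∀s.D possible
2. Hence d : ∃r.∀s.D: not entailed.

No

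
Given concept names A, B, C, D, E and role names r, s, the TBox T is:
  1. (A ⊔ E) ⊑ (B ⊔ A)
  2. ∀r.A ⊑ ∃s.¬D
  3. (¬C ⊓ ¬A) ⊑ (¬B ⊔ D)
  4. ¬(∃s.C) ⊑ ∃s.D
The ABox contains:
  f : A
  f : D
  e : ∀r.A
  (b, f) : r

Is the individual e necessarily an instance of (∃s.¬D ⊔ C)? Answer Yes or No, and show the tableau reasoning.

Yes

1. e : (∃s.¬D ⊔ C)?  L(e) = {∀r.A} ∪ {(∀s.D ⊓ ¬C)}
   clash {D, ¬D} at an ∃-successor — e ∈ (∃s.¬D ⊔ C)
2. Hence e : (∃s.¬D ⊔ C): entailed.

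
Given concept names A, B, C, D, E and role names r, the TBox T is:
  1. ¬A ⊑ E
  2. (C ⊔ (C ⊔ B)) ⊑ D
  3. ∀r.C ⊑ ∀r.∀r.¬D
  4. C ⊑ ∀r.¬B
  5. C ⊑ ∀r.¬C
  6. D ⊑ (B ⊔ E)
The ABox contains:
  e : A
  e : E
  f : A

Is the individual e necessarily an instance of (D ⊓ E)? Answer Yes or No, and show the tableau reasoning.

1. e : (D ⊓ E)?  L(e) = {A, E} ∪ {(¬D ⊔ ¬E)}
   open: L(e) ⊇ {A, E, ¬B, ¬C, ¬D, …} (+ ∃-successors) — e ∉ (D ⊓ E) possible
2. Hence e : (D ⊓ E): not entailed.

No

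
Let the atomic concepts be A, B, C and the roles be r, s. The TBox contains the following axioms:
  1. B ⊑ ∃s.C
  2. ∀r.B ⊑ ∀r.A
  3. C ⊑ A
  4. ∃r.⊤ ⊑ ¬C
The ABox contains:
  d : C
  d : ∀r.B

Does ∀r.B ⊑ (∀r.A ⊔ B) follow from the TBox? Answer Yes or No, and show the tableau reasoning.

Yes

1. ∀r.B ⊑ (∀r.A ⊔ B)  ⇔  (∀r.B ⊓ (∃r.¬A ⊓ ¬B)) unsat w.r.t. T
   all branches close; clash {A, ¬A} at an ∃-successor
2. Hence ∀r.B ⊑ (∀r.A ⊔ B): entailed.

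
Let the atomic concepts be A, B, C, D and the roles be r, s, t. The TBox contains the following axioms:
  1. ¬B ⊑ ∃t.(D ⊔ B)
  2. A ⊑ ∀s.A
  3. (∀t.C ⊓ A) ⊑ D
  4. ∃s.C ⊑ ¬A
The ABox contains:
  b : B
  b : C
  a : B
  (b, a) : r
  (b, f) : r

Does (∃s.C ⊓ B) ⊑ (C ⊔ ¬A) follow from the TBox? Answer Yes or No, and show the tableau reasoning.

Yes

1. (∃s.C ⊓ B) ⊑ (C ⊔ ¬A)  ⇔  ((∃s.C ⊓ B) ⊓ (¬C ⊓ A)) unsat w.r.t. T
   all branches close; clash {A, ¬A} at x₀
2. Hence (∃s.C ⊓ B) ⊑ (C ⊔ ¬A): entailed.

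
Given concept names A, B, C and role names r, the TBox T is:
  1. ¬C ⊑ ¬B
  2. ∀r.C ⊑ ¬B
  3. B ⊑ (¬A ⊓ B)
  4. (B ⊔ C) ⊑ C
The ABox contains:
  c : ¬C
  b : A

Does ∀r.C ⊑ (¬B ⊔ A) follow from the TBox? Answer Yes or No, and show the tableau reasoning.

Yes

1. ∀r.C ⊑ (¬B ⊔ A)  ⇔  (∀r.C ⊓ (B ⊓ ¬A)) unsat w.r.t. T
   all branches close; clash {B, ¬B} at x₀
2. Hence ∀r.C ⊑ (¬B ⊔ A): entailed.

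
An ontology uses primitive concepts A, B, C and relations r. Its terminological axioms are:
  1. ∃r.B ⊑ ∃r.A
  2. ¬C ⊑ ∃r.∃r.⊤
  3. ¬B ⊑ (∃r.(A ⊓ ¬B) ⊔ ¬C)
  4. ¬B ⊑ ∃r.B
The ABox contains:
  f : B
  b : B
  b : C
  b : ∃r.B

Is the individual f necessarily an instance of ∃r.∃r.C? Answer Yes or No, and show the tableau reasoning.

No

1. f : ∃r.∃r.C?  L(f) = {B} ∪ {∀r.∀r.¬C}
   open: L(f) ⊇ {B, C, ∀r.¬B, ∀r.∀r.¬C} — f ∉ ∃r.∃r.C possible
2. Hence f : ∃r.∃r.C: not entailed.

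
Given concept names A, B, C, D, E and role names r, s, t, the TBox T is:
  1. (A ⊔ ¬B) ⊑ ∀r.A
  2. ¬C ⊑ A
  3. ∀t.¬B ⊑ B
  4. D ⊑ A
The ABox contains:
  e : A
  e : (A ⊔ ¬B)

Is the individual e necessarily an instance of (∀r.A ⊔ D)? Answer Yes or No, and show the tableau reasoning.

1. e : (∀r.A ⊔ D)?  L(e) = {A, (A ⊔ ¬B)} ∪ {(∃r.¬A ⊓ ¬D)}
   clash {A, ¬A} at an ∃-successor — e ∈ (∀r.A ⊔ D)
2. Hence e : (∀r.A ⊔ D): entailed.

Yes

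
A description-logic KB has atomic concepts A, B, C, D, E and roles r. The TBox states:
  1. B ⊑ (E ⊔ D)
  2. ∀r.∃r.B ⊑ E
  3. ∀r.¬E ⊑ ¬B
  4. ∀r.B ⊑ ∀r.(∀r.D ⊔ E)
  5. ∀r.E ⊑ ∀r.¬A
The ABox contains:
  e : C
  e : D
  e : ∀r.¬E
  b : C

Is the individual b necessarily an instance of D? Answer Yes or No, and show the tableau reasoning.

1. b : D?  L(b) = {C} ∪ {¬D}
   open: L(b) ⊇ {C, ¬B, ¬D, ∃r.¬B, ∃r.¬E, …} (+ ∃-successors) — b ∉ D possible
2. Hence b : D: not entailed.

No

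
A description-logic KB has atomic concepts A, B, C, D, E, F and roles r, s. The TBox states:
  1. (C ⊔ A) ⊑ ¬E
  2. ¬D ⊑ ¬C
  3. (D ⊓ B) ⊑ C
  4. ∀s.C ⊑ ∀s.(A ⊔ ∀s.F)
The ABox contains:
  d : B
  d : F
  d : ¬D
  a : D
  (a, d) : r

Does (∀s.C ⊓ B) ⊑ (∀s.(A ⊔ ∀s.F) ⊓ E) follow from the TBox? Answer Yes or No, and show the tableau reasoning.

No

1. (∀s.C ⊓ B) ⊑ (∀s.(A ⊔ ∀s.F) ⊓ E)  ⇔  ((∀s.C ⊓ B) ⊓ (∃s.(¬A ⊓ ∃s.¬F) ⊔ ¬E)) unsat w.r.t. T
   apply at x₀: ∀s.C⊑∀s.(A ⊔ ∀s.F)
   open: L(x₀) ⊇ {B, C, D, ¬E, ∀s.(A ⊔ ∀s.F), …}
2. Hence (∀s.C ⊓ B) ⊑ (∀s.(A ⊔ ∀s.F) ⊓ E): not entailed.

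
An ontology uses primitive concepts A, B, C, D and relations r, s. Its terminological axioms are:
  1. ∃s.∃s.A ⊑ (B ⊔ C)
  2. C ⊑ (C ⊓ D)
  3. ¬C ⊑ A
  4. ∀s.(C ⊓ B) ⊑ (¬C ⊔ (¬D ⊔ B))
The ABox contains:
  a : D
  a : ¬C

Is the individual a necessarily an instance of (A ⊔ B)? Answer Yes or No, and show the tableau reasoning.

Yes

1. a : (A ⊔ B)?  L(a) = {D, ¬C} ∪ {(¬A ⊓ ¬B)}
   clash {A, ¬A} at a — a ∈ (A ⊔ B)
2. Hence a : (A ⊔ B): entailed.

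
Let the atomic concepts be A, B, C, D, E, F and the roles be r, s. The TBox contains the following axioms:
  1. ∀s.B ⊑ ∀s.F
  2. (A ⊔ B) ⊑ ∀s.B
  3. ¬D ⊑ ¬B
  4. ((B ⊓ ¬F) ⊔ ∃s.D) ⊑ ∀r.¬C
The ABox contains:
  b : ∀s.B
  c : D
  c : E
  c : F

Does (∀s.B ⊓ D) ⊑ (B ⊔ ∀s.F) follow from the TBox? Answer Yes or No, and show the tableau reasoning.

1. (∀s.B ⊓ D) ⊑ (B ⊔ ∀s.F)  ⇔  ((∀s.B ⊓ D) ⊓ (¬B ⊓ ∃s.¬F)) unsat w.r.t. T
   all branches close; clash {F, ¬F} at an ∃-successor
2. Hence (∀s.B ⊓ D) ⊑ (B ⊔ ∀s.F): entailed.

Yes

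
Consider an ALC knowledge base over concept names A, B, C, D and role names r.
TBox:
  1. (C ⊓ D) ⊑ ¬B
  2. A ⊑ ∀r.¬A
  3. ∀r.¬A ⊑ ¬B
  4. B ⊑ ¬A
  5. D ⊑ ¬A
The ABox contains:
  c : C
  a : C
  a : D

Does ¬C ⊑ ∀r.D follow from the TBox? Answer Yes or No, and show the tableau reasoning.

No

1. ¬C ⊑ ∀r.D  ⇔  (¬C ⊓ ∃r.¬D) unsat w.r.t. T
   open: L(x₀) ⊇ {¬A, ¬B, ¬C, ¬D, ∃r.¬D} (+ ∃-successors)
2. Hence ¬C ⊑ ∀r.D: not entailed.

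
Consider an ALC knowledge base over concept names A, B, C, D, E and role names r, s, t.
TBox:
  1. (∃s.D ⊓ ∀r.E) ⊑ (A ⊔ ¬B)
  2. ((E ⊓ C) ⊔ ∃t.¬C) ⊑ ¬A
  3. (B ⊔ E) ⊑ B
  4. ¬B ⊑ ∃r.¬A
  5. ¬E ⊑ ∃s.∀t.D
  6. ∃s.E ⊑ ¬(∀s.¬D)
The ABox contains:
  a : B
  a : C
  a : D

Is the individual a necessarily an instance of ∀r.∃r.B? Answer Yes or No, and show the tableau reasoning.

1. a : ∀r.∃r.B?  L(a) = {B, C, D} ∪ {∃r.∀r.¬B}
   open: L(a) ⊇ {B, C, D, E, ¬A, …} (+ ∃-successors) — a ∉ ∀r.∃r.B possible
2. Hence a : ∀r.∃r.B: not entailed.

No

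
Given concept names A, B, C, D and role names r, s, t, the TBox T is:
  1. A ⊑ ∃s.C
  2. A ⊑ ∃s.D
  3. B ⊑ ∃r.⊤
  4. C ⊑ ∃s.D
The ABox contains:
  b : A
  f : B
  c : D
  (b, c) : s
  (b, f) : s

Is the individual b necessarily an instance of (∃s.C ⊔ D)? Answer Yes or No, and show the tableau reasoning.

Yes

1. b : (∃s.C ⊔ D)?  L(b) = {A} ∪ {(∀s.¬C ⊓ ¬D)}
   clash {C, ¬C} at an ∃-successor — b ∈ (∃s.C ⊔ D)
2. Hence b : (∃s.C ⊔ D): entailed.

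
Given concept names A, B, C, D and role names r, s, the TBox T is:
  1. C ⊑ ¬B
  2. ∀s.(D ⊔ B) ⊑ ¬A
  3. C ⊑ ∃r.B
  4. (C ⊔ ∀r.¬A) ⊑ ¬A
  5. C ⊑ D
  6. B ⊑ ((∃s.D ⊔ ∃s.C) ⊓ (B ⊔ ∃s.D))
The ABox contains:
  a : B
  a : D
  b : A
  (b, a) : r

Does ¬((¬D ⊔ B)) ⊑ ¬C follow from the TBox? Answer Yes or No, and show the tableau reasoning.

1. ¬((¬D ⊔ B)) ⊑ ¬C  ⇔  ((D ⊓ ¬B) ⊓ C) unsat w.r.t. T
   apply at x₀: C⊑∃r.B
   open: L(x₀) ⊇ {C, D, ¬A, ¬B, ∃r.B} (+ ∃-successors)
2. Hence ¬((¬D ⊔ B)) ⊑ ¬C: not entailed.

No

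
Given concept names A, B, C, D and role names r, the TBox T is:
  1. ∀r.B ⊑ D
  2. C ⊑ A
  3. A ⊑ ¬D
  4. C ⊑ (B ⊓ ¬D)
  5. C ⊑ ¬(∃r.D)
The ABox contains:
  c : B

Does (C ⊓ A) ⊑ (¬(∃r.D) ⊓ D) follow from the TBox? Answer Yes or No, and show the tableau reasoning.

1. (C ⊓ A) ⊑ (¬(∃r.D) ⊓ D)  ⇔  ((C ⊓ A) ⊓ (∃r.D ⊔ ¬D)) unsat w.r.t. T
   apply at x₀: A⊑¬D; C⊑(B ⊓ ¬D); C⊑¬(∃r.D)
   open: L(x₀) ⊇ {A, B, C, ¬D, ∀r.¬D, …} (+ ∃-successors)
2. Hence (C ⊓ A) ⊑ (¬(∃r.D) ⊓ D): not entailed.

No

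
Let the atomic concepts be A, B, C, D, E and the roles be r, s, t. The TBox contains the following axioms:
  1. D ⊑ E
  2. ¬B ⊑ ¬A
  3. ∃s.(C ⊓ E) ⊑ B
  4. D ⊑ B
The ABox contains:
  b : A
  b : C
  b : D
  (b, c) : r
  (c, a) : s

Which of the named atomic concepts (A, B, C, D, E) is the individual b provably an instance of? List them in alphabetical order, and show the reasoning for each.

1. b : A?  L(b) = {A, C, D} ∪ {¬A}
   clash {A, ¬A} at b — b ∈ A
2. b : B?  L(b) = {A, C, D} ∪ {¬B}
   clash {A, ¬A} at b — b ∈ B
3. b : C?  L(b) = {A, C, D} ∪ {¬C}
   clash {C, ¬C} at b — b ∈ C
4. b : D?  L(b) = {A, C, D} ∪ {¬D}
   clash {D, ¬D} at b — b ∈ D
5. b : E?  L(b) = {A, C, D} ∪ {¬E}
   clash {A, ¬A} at b — b ∈ E
6. Entailed for b: {A, B, C, D, E}

{A, B, C, D, E}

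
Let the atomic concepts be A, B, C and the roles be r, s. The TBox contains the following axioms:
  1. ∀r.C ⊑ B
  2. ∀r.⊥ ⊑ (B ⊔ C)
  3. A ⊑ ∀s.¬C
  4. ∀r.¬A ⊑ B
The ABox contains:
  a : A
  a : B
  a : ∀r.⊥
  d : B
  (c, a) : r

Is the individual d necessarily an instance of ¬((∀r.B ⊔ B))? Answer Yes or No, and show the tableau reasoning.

No

1. d : ¬((∀r.B ⊔ B))?  L(d) = {B} ∪ {(∀r.B ⊔ B)}
   open: L(d) ⊇ {B, ¬A, ∃r.⊤} (+ ∃-successors) — d ∉ ¬((∀r.B ⊔ B)) possible
2. Hence d : ¬((∀r.B ⊔ B)): not entailed.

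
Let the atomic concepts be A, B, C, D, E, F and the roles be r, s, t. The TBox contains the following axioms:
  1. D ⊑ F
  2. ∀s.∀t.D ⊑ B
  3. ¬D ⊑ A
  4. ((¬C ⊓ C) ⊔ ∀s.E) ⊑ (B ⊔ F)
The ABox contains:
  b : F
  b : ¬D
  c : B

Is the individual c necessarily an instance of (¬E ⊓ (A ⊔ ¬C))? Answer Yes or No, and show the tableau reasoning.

1. c : (¬E ⊓ (A ⊔ ¬C))?  L(c) = {B} ∪ {(E ⊔ (¬A ⊓ C))}
   open: L(c) ⊇ {B, C, D, E, F, …} (+ ∃-successors) — c ∉ (¬E ⊓ (A ⊔ ¬C)) possible
2. Hence c : (¬E ⊓ (A ⊔ ¬C)): not entailed.

No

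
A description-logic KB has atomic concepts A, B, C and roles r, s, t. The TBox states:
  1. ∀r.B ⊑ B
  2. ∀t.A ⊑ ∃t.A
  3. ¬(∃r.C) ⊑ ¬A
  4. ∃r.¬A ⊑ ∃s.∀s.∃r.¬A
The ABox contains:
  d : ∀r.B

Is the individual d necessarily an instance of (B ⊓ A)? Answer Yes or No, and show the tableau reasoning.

No

1. d : (B ⊓ A)?  L(d) = {∀r.B} ∪ {(¬B ⊔ ¬A)}
   apply at d: ∀r.B⊑B
   open: L(d) ⊇ {B, ¬A, ∀r.A, ∀r.B, ∃t.¬A} (+ ∃-successors) — d ∉ (B ⊓ A) possible
2. Hence d : (B ⊓ A): not entailed.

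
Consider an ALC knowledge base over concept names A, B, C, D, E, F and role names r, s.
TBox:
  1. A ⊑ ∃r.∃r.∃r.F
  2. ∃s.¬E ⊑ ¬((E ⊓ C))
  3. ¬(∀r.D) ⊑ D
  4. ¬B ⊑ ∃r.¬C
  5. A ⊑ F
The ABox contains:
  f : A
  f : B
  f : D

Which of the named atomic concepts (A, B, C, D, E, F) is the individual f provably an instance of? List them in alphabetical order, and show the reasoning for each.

{A, B, D, F}

1. f : A?  L(f) = {A, B, D} ∪ {¬A}
   clash {A, ¬A} at f — f ∈ A
2. f : B?  L(f) = {A, B, D} ∪ {¬B}
   clash {B, ¬B} at f — f ∈ B
3. f : C?  L(f) = {A, B, D} ∪ {¬C}
   apply at f: A⊑∃r.∃r.∃r.F; A⊑F
   open: L(f) ⊇ {A, B, D, F, ¬C, …} (+ ∃-successors) — f ∉ C possible
4. f : D?  L(f) = {A, B, D} ∪ {¬D}
   clash {D, ¬D} at f — f ∈ D
5. f : E?  L(f) = {A, B, D} ∪ {¬E}
   apply at f: A⊑∃r.∃r.∃r.F; A⊑F
   open: L(f) ⊇ {A, B, D, F, ¬E, …} (+ ∃-successors) — f ∉ E possible
6. f : F?  L(f) = {A, B, D} ∪ {¬F}
   clash {F, ¬F} at f — f ∈ F
7. Entailed for f: {A, B, D, F}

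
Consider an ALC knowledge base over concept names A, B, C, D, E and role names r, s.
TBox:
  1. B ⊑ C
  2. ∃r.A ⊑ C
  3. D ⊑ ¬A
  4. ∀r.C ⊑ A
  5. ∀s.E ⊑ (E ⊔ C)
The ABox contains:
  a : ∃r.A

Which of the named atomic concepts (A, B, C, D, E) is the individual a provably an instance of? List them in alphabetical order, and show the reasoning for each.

1. a : A?  L(a) = {∃r.A} ∪ {¬A}
   apply at a: ∃r.A⊑C
   open: L(a) ⊇ {C, ¬A, ¬B, ∃r.A, ∃r.¬C, …} (+ ∃-successors) — a ∉ A possible
2. a : B?  L(a) = {∃r.A} ∪ {¬B}
   apply at a: ∃r.A⊑C
   open: L(a) ⊇ {C, ¬B, ¬D, ∃r.A, ∃r.¬C, …} (+ ∃-successors) — a ∉ B possible
3. a : C?  L(a) = {∃r.A} ∪ {¬C}
   clash {C, ¬C} at a — a ∈ C
4. a : D?  L(a) = {∃r.A} ∪ {¬D}
   apply at a: ∃r.A⊑C
   open: L(a) ⊇ {C, ¬B, ¬D, ∃r.A, ∃r.¬C, …} (+ ∃-successors) — a ∉ D possible
5. a : E?  L(a) = {∃r.A} ∪ {¬E}
   apply at a: ∃r.A⊑C
   open: L(a) ⊇ {C, ¬B, ¬D, ¬E, ∃r.A, …} (+ ∃-successors) — a ∉ E possible
6. Entailed for a: {C}

{C}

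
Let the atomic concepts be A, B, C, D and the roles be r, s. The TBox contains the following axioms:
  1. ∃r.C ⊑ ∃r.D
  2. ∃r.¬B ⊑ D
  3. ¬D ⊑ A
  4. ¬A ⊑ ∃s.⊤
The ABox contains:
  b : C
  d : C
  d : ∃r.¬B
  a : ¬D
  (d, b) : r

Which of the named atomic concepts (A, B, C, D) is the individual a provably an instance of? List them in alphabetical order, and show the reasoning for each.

1. a : A?  L(a) = {¬D} ∪ {¬A}
   clash {A, ¬A} at a — a ∈ A
2. a : B?  L(a) = {¬D} ∪ {¬B}
   apply at a: ¬D⊑A
   open: L(a) ⊇ {A, ¬B, ¬D, ∀r.B, ∀r.¬C} — a ∉ B possible
3. a : C?  L(a) = {¬D} ∪ {¬C}
   apply at a: ¬D⊑A
   open: L(a) ⊇ {A, ¬C, ¬D, ∀r.B, ∀r.¬C} — a ∉ C possible
4. a : D?  L(a) = {¬D} ∪ {¬D}
   apply at a: ¬D⊑A
   open: L(a) ⊇ {A, ¬D, ∀r.B, ∀r.¬C} — a ∉ D possible
5. Entailed for a: {A}

{A}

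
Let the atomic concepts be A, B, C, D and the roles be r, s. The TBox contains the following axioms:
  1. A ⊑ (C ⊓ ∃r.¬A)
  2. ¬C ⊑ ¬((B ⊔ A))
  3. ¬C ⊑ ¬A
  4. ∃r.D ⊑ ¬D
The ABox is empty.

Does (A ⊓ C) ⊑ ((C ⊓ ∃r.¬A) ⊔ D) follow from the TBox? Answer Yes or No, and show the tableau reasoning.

1. (A ⊓ C) ⊑ ((C ⊓ ∃r.¬A) ⊔ D)  ⇔  ((A ⊓ C) ⊓ ((¬C ⊔ ∀r.A) ⊓ ¬D)) unsat w.r.t. T
   all branches close; clash {A, ¬A} at an ∃-successor
2. Hence (A ⊓ C) ⊑ ((C ⊓ ∃r.¬A) ⊔ D): entailed.

Yes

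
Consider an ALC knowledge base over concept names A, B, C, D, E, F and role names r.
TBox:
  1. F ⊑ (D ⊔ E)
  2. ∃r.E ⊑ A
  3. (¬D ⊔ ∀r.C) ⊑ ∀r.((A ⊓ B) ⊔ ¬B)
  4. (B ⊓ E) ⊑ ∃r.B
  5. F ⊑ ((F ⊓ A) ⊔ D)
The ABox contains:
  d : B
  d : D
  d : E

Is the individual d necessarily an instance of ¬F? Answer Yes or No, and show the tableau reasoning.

1. d : ¬F?  L(d) = {B, D, E} ∪ {F}
   apply at d: F⊑(D ⊔ E); F⊑((F ⊓ A) ⊔ D)
   open: L(d) ⊇ {B, D, E, F, ∀r.¬E, …} (+ ∃-successors) — d ∉ ¬F possible
2. Hence d : ¬F: not entailed.

No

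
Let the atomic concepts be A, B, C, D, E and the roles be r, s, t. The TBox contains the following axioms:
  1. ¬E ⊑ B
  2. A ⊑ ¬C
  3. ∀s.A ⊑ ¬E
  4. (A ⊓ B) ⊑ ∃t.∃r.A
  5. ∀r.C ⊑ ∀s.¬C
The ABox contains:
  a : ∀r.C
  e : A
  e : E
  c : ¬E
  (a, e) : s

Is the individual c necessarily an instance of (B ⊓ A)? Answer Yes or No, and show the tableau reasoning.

No

1. c : (B ⊓ A)?  L(c) = {¬E} ∪ {(¬B ⊔ ¬A)}
   apply at c: ¬E⊑B
   open: L(c) ⊇ {B, ¬A, ¬E, ∃r.¬C} (+ ∃-successors) — c ∉ (B ⊓ A) possible
2. Hence c : (B ⊓ A): not entailed.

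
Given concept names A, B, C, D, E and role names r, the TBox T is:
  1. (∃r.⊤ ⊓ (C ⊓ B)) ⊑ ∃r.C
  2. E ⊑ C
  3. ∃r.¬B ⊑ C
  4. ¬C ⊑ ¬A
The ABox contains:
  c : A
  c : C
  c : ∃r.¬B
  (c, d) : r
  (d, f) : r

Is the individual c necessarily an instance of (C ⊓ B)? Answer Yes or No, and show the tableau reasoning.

1. c : (C ⊓ B)?  L(c) = {A, C, ∃r.¬B} ∪ {(¬C ⊔ ¬B)}
   open: L(c) ⊇ {A, C, ¬B, ∃r.¬B} (+ ∃-successors) — c ∉ (C ⊓ B) possible
2. Hence c : (C ⊓ B): not entailed.

No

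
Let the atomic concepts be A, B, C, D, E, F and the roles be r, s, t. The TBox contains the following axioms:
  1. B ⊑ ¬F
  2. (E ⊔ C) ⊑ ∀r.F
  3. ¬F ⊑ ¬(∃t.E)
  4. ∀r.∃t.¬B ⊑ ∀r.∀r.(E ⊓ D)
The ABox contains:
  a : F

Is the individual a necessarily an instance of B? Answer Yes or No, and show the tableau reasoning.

1. a : B?  L(a) = {F} ∪ {¬B}
   open: L(a) ⊇ {F, ¬B, ¬C, ¬E, ∃r.∀t.B} (+ ∃-successors) — a ∉ B possible
2. Hence a : B: not entailed.

No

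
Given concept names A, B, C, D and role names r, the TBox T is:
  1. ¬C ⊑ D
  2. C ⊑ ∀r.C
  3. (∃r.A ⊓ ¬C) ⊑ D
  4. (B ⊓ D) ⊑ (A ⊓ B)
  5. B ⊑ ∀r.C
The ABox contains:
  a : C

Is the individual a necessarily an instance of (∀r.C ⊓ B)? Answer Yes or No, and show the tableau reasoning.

1. a : (∀r.C ⊓ B)?  L(a) = {C} ∪ {(∃r.¬C ⊔ ¬B)}
   apply at a: C⊑∀r.C
   open: L(a) ⊇ {C, ¬B, ∀r.C} — a ∉ (∀r.C ⊓ B) possible
2. Hence a : (∀r.C ⊓ B): not entailed.

No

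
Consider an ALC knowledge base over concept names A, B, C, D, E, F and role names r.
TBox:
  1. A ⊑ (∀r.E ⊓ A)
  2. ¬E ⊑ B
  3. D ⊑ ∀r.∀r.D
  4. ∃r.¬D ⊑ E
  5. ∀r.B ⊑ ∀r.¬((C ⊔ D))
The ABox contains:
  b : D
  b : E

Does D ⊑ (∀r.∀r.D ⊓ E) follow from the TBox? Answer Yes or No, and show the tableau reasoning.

1. D ⊑ (∀r.∀r.D ⊓ E)  ⇔  (D ⊓ (∃r.∃r.¬D ⊔ ¬E)) unsat w.r.t. T
   apply at x₀: D⊑∀r.∀r.D
   open: L(x₀) ⊇ {B, D, ¬A, ¬E, ∀r.D, …} (+ ∃-successors)
2. Hence D ⊑ (∀r.∀r.D ⊓ E): not entailed.

No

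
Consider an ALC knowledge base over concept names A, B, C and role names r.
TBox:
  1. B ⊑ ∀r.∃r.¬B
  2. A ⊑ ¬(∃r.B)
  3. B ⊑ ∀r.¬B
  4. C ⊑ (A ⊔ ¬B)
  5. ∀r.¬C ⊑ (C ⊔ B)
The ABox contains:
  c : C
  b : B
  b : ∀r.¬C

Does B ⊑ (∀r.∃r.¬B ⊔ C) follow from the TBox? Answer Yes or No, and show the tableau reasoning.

Yes

1. B ⊑ (∀r.∃r.¬B ⊔ C)  ⇔  (B ⊓ (∃r.∀r.B ⊓ ¬C)) unsat w.r.t. T
   all branches close; clash {B, ¬B} at an ∃-successor
2. Hence B ⊑ (∀r.∃r.¬B ⊔ C): entailed.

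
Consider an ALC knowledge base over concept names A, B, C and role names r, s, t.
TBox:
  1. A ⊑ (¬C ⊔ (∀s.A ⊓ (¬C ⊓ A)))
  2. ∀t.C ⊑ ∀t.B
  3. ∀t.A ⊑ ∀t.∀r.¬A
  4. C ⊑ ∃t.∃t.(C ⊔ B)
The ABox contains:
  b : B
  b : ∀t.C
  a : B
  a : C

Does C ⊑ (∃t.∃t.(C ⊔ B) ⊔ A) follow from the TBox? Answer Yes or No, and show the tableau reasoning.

1. C ⊑ (∃t.∃t.(C ⊔ B) ⊔ A)  ⇔  (C ⊓ (∀t.∀t.(¬C ⊓ ¬B) ⊓ ¬A)) unsat w.r.t. T
   all branches close; clash {B, ¬B} at an ∃-successor
2. Hence C ⊑ (∃t.∃t.(C ⊔ B) ⊔ A): entailed.

Yes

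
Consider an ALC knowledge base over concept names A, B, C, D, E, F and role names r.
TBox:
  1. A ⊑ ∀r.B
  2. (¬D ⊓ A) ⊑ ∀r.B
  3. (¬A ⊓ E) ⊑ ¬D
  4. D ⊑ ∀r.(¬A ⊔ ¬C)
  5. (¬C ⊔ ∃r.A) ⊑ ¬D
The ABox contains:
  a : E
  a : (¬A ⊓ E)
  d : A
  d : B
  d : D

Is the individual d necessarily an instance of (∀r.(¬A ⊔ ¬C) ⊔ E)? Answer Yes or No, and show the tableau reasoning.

1. d : (∀r.(¬A ⊔ ¬C) ⊔ E)?  L(d) = {A, B, D} ∪ {(∃r.(A ⊓ C) ⊓ ¬E)}
   clash {D, ¬D} at d — d ∈ (∀r.(¬A ⊔ ¬C) ⊔ E)
2. Hence d : (∀r.(¬A ⊔ ¬C) ⊔ E): entailed.

Yes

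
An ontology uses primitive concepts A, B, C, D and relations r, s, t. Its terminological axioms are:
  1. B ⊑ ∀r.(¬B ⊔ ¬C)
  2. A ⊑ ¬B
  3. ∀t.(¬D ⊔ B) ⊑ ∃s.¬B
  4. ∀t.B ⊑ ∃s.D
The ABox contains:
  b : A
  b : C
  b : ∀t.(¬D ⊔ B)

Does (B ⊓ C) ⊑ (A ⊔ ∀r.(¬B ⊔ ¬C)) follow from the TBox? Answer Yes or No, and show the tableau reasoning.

Yes

1. (B ⊓ C) ⊑ (A ⊔ ∀r.(¬B ⊔ ¬C))  ⇔  ((B ⊓ C) ⊓ (¬A ⊓ ∃r.(B ⊓ C))) unsat w.r.t. T
   all branches close; clash {B, ¬B} at an ∃-successor
2. Hence (B ⊓ C) ⊑ (A ⊔ ∀r.(¬B ⊔ ¬C)): entailed.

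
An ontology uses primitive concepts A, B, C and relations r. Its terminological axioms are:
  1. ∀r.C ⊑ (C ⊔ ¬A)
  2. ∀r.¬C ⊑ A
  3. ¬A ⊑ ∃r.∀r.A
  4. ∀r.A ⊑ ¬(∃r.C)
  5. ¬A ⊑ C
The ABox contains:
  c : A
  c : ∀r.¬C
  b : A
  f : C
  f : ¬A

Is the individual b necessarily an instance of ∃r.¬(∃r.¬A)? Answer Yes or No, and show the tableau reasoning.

1. b : ∃r.¬(∃r.¬A)?  L(b) = {A} ∪ {∀r.∃r.¬A}
   open: L(b) ⊇ {A, ∀r.∃r.¬A, ∃r.¬A, ∃r.¬C} (+ ∃-successors) — b ∉ ∃r.¬(∃r.¬A) possible
2. Hence b : ∃r.¬(∃r.¬A): not entailed.

No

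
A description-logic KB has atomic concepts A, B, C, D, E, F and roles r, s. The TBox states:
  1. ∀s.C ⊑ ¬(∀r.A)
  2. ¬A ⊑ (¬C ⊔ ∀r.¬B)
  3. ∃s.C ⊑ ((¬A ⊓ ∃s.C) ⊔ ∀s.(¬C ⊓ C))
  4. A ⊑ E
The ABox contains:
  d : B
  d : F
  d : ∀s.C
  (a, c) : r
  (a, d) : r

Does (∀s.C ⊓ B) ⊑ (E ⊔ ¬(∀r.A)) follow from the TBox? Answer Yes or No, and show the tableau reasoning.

1. (∀s.C ⊓ B) ⊑ (E ⊔ ¬(∀r.A))  ⇔  ((∀s.C ⊓ B) ⊓ (¬E ⊓ ∀r.A)) unsat w.r.t. T
   all branches close; clash {E, ¬E} at x₀
2. Hence (∀s.C ⊓ B) ⊑ (E ⊔ ¬(∀r.A)): entailed.

Yes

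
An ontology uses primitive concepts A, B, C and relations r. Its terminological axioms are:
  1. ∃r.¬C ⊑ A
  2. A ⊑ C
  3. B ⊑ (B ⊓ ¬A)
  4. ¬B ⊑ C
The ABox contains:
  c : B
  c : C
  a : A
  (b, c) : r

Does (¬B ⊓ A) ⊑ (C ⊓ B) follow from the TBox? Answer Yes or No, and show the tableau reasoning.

No

1. (¬B ⊓ A) ⊑ (C ⊓ B)  ⇔  ((¬B ⊓ A) ⊓ (¬C ⊔ ¬B)) unsat w.r.t. T
   apply at x₀: A⊑C; ¬B⊑C
   open: L(x₀) ⊇ {A, C, ¬B}
2. Hence (¬B ⊓ A) ⊑ (C ⊓ B): not entailed.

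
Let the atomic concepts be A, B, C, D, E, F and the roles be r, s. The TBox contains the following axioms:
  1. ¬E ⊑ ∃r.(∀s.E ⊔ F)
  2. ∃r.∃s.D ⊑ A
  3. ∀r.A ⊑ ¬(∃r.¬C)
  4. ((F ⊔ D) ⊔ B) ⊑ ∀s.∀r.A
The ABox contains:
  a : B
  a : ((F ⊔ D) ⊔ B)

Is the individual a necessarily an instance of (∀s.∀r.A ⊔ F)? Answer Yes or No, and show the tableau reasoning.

Yes

1. a : (∀s.∀r.A ⊔ F)?  L(a) = {B, ((F ⊔ D) ⊔ B)} ∪ {(∃s.∃r.¬A ⊓ ¬F)}
   clash {A, ¬A} at an ∃-successor — a ∈ (∀s.∀r.A ⊔ F)
2. Hence a : (∀s.∀r.A ⊔ F): entailed.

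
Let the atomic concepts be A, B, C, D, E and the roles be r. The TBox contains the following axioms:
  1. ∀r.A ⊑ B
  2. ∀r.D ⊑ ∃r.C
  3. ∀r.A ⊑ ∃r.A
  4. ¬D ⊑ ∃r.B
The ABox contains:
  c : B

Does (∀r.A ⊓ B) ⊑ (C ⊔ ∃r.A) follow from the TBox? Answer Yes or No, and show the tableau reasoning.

Yes

1. (∀r.A ⊓ B) ⊑ (C ⊔ ∃r.A)  ⇔  ((∀r.A ⊓ B) ⊓ (¬C ⊓ ∀r.¬A)) unsat w.r.t. T
   all branches close; clash {A, ¬A} at an ∃-successor
2. Hence (∀r.A ⊓ B) ⊑ (C ⊔ ∃r.A): entailed.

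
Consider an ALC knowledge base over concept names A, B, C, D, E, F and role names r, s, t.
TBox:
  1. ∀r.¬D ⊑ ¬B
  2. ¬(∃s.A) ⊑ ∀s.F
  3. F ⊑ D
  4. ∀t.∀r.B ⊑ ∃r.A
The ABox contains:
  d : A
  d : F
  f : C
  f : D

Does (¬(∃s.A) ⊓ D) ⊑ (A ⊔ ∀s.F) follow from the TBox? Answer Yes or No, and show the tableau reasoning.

1. (¬(∃s.A) ⊓ D) ⊑ (A ⊔ ∀s.F)  ⇔  ((∀s.¬A ⊓ D) ⊓ (¬A ⊓ ∃s.¬F)) unsat w.r.t. T
   all branches close; clash {F, ¬F} at an ∃-successor
2. Hence (¬(∃s.A) ⊓ D) ⊑ (A ⊔ ∀s.F): entailed.

Yes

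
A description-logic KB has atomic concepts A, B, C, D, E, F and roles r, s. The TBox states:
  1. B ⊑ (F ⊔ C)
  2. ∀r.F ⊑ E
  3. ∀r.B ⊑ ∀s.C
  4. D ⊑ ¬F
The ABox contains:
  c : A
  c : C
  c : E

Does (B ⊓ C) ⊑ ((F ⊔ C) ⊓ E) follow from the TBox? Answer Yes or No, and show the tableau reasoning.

No

1. (B ⊓ C) ⊑ ((F ⊔ C) ⊓ E)  ⇔  ((B ⊓ C) ⊓ ((¬F ⊓ ¬C) ⊔ ¬E)) unsat w.r.t. T
   apply at x₀: B⊑(F ⊔ C)
   open: L(x₀) ⊇ {B, C, ¬D, ¬E, ∃r.¬B, …} (+ ∃-successors)
2. Hence (B ⊓ C) ⊑ ((F ⊔ C) ⊓ E): not entailed.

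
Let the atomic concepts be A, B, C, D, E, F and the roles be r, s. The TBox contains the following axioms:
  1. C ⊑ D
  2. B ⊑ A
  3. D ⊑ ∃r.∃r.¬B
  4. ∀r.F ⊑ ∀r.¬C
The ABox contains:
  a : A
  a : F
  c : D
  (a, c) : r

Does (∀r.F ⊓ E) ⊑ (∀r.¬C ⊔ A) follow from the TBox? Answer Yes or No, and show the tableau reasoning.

1. (∀r.F ⊓ E) ⊑ (∀r.¬C ⊔ A)  ⇔  ((∀r.F ⊓ E) ⊓ (∃r.C ⊓ ¬A)) unsat w.r.t. T
   all branches close; clash {A, ¬A} at x₀
2. Hence (∀r.F ⊓ E) ⊑ (∀r.¬C ⊔ A): entailed.

Yes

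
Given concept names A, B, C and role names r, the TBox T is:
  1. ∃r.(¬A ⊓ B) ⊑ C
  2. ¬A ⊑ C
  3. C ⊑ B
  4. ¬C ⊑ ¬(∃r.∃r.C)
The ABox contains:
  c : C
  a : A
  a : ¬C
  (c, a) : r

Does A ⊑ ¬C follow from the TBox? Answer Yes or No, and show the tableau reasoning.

No

1. A ⊑ ¬C  ⇔  (A ⊓ C) unsat w.r.t. T
   apply at x₀: C⊑B
   open: L(x₀) ⊇ {A, B, C}
2. Hence A ⊑ ¬C: not entailed.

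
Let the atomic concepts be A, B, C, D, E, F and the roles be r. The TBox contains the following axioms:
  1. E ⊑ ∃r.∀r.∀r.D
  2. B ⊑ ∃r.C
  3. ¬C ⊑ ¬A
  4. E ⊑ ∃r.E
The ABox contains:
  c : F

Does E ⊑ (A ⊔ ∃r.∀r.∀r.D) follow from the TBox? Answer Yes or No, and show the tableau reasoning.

Yes

1. E ⊑ (A ⊔ ∃r.∀r.∀r.D)  ⇔  (E ⊓ (¬A ⊓ ∀r.∃r.∃r.¬D)) unsat w.r.t. T
   all branches close; clash {D, ¬D} at an ∃-successor
2. Hence E ⊑ (A ⊔ ∃r.∀r.∀r.D): entailed.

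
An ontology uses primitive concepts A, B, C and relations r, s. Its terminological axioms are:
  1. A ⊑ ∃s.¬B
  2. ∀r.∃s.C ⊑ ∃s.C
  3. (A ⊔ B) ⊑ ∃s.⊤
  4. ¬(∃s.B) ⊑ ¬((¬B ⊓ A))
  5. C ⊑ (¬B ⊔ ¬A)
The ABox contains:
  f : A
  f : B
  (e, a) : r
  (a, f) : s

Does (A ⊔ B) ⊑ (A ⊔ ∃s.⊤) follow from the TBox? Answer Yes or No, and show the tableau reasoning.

1. (A ⊔ B) ⊑ (A ⊔ ∃s.⊤)  ⇔  ((A ⊔ B) ⊓ (¬A ⊓ ∀s.⊥)) unsat w.r.t. T
   all branches close; clash ⊥ at an ∃-successor
2. Hence (A ⊔ B) ⊑ (A ⊔ ∃s.⊤): entailed.

Yes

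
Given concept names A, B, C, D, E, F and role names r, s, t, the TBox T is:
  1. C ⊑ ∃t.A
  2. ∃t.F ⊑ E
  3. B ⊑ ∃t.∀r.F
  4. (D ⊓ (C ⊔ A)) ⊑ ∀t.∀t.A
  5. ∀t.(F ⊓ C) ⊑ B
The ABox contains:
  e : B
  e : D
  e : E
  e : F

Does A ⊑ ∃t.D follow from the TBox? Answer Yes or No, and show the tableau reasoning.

No

1. A ⊑ ∃t.D  ⇔  (A ⊓ ∀t.¬D) unsat w.r.t. T
   open: L(x₀) ⊇ {A, ¬B, ¬C, ¬D, ∀t.¬D, …} (+ ∃-successors)
2. Hence A ⊑ ∃t.D: not entailed.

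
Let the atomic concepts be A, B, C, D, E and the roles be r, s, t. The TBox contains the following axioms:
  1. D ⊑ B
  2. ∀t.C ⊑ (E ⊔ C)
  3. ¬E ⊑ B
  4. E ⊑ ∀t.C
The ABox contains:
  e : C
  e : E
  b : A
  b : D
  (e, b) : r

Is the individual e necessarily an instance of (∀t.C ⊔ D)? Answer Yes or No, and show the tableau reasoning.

1. e : (∀t.C ⊔ D)?  L(e) = {C, E} ∪ {(∃t.¬C ⊓ ¬D)}
   clash {C, ¬C} at an ∃-successor — e ∈ (∀t.C ⊔ D)
2. Hence e : (∀t.C ⊔ D): entailed.

Yes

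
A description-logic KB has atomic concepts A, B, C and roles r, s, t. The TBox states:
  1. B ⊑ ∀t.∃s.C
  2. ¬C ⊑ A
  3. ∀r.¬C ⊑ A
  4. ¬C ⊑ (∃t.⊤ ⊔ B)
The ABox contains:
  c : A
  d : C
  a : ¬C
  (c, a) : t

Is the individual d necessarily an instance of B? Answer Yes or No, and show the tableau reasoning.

No

1. d : B?  L(d) = {C} ∪ {¬B}
   open: L(d) ⊇ {C, ¬B, ∃r.C} (+ ∃-successors) — d ∉ B possible
2. Hence d : B: not entailed.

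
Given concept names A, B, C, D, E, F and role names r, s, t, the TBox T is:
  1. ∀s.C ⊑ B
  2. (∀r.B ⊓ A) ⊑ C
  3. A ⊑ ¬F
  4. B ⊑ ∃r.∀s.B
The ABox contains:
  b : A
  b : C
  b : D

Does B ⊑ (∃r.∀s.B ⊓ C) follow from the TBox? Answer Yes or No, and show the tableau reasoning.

No

1. B ⊑ (∃r.∀s.B ⊓ C)  ⇔  (B ⊓ (∀r.∃s.¬B ⊔ ¬C)) unsat w.r.t. T
   apply at x₀: B⊑∃r.∀s.B
   open: L(x₀) ⊇ {B, ¬A, ¬C, ∃r.∀s.B} (+ ∃-successors)
2. Hence B ⊑ (∃r.∀s.B ⊓ C): not entailed.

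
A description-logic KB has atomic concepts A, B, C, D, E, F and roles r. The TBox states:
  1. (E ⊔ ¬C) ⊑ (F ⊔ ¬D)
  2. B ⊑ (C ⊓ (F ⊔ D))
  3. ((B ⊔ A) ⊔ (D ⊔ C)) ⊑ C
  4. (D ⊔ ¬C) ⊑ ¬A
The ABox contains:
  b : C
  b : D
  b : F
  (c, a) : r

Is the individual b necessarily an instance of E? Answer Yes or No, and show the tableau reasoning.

1. b : E?  L(b) = {C, D, F} ∪ {¬E}
   open: L(b) ⊇ {C, D, F, ¬A, ¬B, …} — b ∉ E possible
2. Hence b : E: not entailed.

No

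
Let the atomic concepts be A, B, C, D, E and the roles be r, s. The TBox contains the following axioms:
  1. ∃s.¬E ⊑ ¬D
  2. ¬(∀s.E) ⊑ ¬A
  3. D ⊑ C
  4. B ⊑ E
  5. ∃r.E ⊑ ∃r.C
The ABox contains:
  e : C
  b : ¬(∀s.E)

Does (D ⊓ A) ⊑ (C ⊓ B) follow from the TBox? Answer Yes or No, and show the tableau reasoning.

1. (D ⊓ A) ⊑ (C ⊓ B)  ⇔  ((D ⊓ A) ⊓ (¬C ⊔ ¬B)) unsat w.r.t. T
   apply at x₀: D⊑C
   open: L(x₀) ⊇ {A, C, D, ¬B, ∀r.¬E, …}
2. Hence (D ⊓ A) ⊑ (C ⊓ B): not entailed.

No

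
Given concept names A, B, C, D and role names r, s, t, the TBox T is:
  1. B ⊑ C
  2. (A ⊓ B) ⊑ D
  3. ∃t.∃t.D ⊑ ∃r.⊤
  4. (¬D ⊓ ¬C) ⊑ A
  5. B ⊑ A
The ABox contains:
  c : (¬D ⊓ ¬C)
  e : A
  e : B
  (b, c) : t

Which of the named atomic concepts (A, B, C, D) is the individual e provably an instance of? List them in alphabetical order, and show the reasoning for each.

{A, B, C, D}

1. e : A?  L(e) = {A, B} ∪ {¬A}
   clash {A, ¬A} at e — e ∈ A
2. e : B?  L(e) = {A, B} ∪ {¬B}
   clash {B, ¬B} at e — e ∈ B
3. e : C?  L(e) = {A, B} ∪ {¬C}
   clash {C, ¬C} at e — e ∈ C
4. e : D?  L(e) = {A, B} ∪ {¬D}
   clash {D, ¬D} at e — e ∈ D
5. Entailed for e: {A, B, C, D}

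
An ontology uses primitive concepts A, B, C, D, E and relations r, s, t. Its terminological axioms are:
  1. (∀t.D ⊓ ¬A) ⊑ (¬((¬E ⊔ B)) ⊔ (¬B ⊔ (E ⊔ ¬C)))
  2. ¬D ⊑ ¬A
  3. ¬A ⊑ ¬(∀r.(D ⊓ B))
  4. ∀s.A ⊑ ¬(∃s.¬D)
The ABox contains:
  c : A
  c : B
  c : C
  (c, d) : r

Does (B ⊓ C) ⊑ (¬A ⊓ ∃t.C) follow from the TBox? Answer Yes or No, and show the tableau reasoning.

No

1. (B ⊓ C) ⊑ (¬A ⊓ ∃t.C)  ⇔  ((B ⊓ C) ⊓ (A ⊔ ∀t.¬C)) unsat w.r.t. T
   open: L(x₀) ⊇ {A, B, C, D, ∃s.¬A} (+ ∃-successors)
2. Hence (B ⊓ C) ⊑ (¬A ⊓ ∃t.C): not entailed.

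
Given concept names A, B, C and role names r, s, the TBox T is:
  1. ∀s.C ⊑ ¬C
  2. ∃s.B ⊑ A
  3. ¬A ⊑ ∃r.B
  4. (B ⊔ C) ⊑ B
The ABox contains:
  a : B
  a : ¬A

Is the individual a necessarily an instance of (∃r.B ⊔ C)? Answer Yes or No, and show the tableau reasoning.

Yes

1. a : (∃r.B ⊔ C)?  L(a) = {B, ¬A} ∪ {(∀r.¬B ⊓ ¬C)}
   clash {A, ¬A} at a — a ∈ (∃r.B ⊔ C)
2. Hence a : (∃r.B ⊔ C): entailed.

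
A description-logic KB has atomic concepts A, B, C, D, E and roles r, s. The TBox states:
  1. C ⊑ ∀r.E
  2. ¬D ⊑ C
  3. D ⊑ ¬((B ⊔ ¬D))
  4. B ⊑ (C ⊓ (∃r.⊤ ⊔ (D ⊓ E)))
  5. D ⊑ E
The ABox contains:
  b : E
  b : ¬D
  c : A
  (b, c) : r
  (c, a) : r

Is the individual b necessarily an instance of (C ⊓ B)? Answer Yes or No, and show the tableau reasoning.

1. b : (C ⊓ B)?  L(b) = {E, ¬D} ∪ {(¬C ⊔ ¬B)}
   apply at b: ¬D⊑C
   open: L(b) ⊇ {C, E, ¬B, ¬D, ∀r.E} — b ∉ (C ⊓ B) possible
2. Hence b : (C ⊓ B): not entailed.

No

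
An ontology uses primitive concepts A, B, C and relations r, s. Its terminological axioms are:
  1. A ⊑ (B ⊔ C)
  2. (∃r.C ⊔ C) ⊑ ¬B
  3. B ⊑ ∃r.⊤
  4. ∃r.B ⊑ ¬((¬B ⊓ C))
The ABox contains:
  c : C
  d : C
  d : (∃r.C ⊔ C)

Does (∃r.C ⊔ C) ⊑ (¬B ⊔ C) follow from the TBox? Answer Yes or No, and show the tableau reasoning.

Yes

1. (∃r.C ⊔ C) ⊑ (¬B ⊔ C)  ⇔  ((∃r.C ⊔ C) ⊓ (B ⊓ ¬C)) unsat w.r.t. T
   all branches close; clash {C, ¬C} at x₀
2. Hence (∃r.C ⊔ C) ⊑ (¬B ⊔ C): entailed.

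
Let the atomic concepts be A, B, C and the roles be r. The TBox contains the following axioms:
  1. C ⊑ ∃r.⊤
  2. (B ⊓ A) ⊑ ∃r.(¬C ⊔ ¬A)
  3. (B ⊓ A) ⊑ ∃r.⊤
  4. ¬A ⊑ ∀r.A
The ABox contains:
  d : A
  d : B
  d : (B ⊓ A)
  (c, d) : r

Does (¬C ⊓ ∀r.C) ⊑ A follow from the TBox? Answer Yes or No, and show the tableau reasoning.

1. (¬C ⊓ ∀r.C) ⊑ A  ⇔  ((¬C ⊓ ∀r.C) ⊓ ¬A) unsat w.r.t. T
   apply at x₀: ¬A⊑∀r.A
   open: L(x₀) ⊇ {¬A, ¬C, ∀r.A, ∀r.C}
2. Hence (¬C ⊓ ∀r.C) ⊑ A: not entailed.

No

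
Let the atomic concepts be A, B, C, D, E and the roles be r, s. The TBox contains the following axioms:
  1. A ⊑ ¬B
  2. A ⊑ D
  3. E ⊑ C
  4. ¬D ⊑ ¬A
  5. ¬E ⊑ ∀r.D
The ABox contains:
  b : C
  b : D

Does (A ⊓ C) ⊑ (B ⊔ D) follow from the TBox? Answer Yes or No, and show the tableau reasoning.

Yes

1. (A ⊓ C) ⊑ (B ⊔ D)  ⇔  ((A ⊓ C) ⊓ (¬B ⊓ ¬D)) unsat w.r.t. T
   all branches close; clash {A, ¬A} at x₀
2. Hence (A ⊓ C) ⊑ (B ⊔ D): entailed.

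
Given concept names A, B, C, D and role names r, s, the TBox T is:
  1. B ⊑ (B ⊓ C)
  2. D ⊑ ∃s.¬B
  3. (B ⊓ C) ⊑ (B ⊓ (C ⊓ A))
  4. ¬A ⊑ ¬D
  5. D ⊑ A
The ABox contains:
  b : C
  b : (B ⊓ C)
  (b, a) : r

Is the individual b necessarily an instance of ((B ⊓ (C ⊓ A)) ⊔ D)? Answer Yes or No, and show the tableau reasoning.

Yes

1. b : ((B ⊓ (C ⊓ A)) ⊔ D)?  L(b) = {C, (B ⊓ C)} ∪ {((¬B ⊔ (¬C ⊔ ¬A)) ⊓ ¬D)}
   clash {A, ¬A} at b — b ∈ ((B ⊓ (C ⊓ A)) ⊔ D)
2. Hence b : ((B ⊓ (C ⊓ A)) ⊔ D): entailed.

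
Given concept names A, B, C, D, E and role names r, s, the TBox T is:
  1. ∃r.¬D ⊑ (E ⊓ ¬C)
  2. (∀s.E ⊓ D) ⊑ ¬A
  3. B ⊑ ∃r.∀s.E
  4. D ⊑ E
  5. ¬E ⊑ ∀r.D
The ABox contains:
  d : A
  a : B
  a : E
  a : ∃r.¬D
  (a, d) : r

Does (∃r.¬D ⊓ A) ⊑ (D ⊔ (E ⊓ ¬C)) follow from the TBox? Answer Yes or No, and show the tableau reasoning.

1. (∃r.¬D ⊓ A) ⊑ (D ⊔ (E ⊓ ¬C))  ⇔  ((∃r.¬D ⊓ A) ⊓ (¬D ⊓ (¬E ⊔ C))) unsat w.r.t. T
   all branches close; clash {A, ¬A} at x₀
2. Hence (∃r.¬D ⊓ A) ⊑ (D ⊔ (E ⊓ ¬C)): entailed.

Yes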